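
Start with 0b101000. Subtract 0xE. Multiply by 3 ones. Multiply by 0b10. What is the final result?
Convert 0b101000 (binary) → 32 + 8 = 40 (decimal)
Start: 40
Convert 0xE (hexadecimal) → 14 (decimal)
40 - 14 = 26
Convert 3 ones (place-value notation) → 3 (decimal)
26 × 3 = 78
Convert 0b10 (binary) → 2 (decimal)
78 × 2 = 156
156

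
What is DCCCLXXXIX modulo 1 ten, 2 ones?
Convert DCCCLXXXIX (Roman numeral) → 500 + 100 + 100 + 100 + 50 + 10 + 10 + 10 + 9 = 889 (decimal)
Convert 1 ten, 2 ones (place-value notation) → 1×10 + 2 = 12 (decimal)
Compute 889 mod 12 = 1
1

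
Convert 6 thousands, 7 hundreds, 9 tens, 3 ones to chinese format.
Convert 6 thousands, 7 hundreds, 9 tens, 3 ones (place-value notation) → 6×1000 + 7×100 + 9×10 + 3 = 6793 (decimal)
Convert 6793 (decimal) → 6793 = 6×1000 + 7×100 + 9×10 + 3 → 六千七百九十三 (Chinese numeral)
六千七百九十三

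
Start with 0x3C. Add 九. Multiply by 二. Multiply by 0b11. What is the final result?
Convert 0x3C (hexadecimal) → 3×16 + 12 = 60 (decimal)
Start: 60
Convert 九 (Chinese numeral) → 9 (decimal)
60 + 9 = 69
Convert 二 (Chinese numeral) → 2 (decimal)
69 × 2 = 138
Convert 0b11 (binary) → 2 + 1 = 3 (decimal)
138 × 3 = 414
414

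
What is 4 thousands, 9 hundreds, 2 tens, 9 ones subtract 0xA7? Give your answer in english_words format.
Convert 4 thousands, 9 hundreds, 2 tens, 9 ones (place-value notation) → 4×1000 + 9×100 + 2×10 + 9 = 4929 (decimal)
Convert 0xA7 (hexadecimal) → 10×16 + 7 = 167 (decimal)
Compute 4929 - 167 = 4762
Convert 4762 (decimal) → 4762 = 4×1000 + 7×100 + 62 → four thousand seven hundred sixty-two (English words)
four thousand seven hundred sixty-two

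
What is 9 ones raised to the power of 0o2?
Convert 9 ones (place-value notation) → 9 (decimal)
Convert 0o2 (octal) → 2 (decimal)
Compute 9 ^ 2 = 81
81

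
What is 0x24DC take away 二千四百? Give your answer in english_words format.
Convert 0x24DC (hexadecimal) → 2×4096 + 4×256 + 13×16 + 12 = 9436 (decimal)
Convert 二千四百 (Chinese numeral) → 2×1000 + 4×100 = 2400 (decimal)
Compute 9436 - 2400 = 7036
Convert 7036 (decimal) → 7036 = 7×1000 + 36 → seven thousand thirty-six (English words)
seven thousand thirty-six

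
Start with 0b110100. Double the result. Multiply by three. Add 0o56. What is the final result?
Convert 0b110100 (binary) → 32 + 16 + 4 = 52 (decimal)
Start: 52
52 × 2 = 104
Convert three (English words) → 3 (decimal)
104 × 3 = 312
Convert 0o56 (octal) → 5×8 + 6 = 46 (decimal)
312 + 46 = 358
358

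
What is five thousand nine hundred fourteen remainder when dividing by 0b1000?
Convert five thousand nine hundred fourteen (English words) → 5×1000 + 9×100 + 14 = 5914 (decimal)
Convert 0b1000 (binary) → 8 (decimal)
Compute 5914 mod 8 = 2
2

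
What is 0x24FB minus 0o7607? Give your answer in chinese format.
Convert 0x24FB (hexadecimal) → 2×4096 + 4×256 + 15×16 + 11 = 9467 (decimal)
Convert 0o7607 (octal) → 7×512 + 6×64 + 7 = 3975 (decimal)
Compute 9467 - 3975 = 5492
Convert 5492 (decimal) → 5492 = 5×1000 + 4×100 + 9×10 + 2 → 五千四百九十二 (Chinese numeral)
五千四百九十二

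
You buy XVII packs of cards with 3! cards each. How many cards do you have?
Convert 3! (factorial) → 6 (decimal)
Convert XVII (Roman numeral) → 10 + 5 + 1 + 1 = 17 (decimal)
Compute 6 × 17 = 102
102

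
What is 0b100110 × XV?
Convert 0b100110 (binary) → 32 + 4 + 2 = 38 (decimal)
Convert XV (Roman numeral) → 10 + 5 = 15 (decimal)
Compute 38 × 15 = 570
570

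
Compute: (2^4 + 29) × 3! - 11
Convert 2^4 (power) → 16 (decimal)
Convert 3! (factorial) → 6 (decimal)
Expression in decimal: (16 + 29) × 6 - 11
Parentheses first: 16 + 29 = 45
Multiply: 45 × 6 = 270
Subtract: 270 - 11 = 259
259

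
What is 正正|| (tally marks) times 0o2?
Convert 正正|| (tally marks) → 5 + 5 + 2 = 12 (decimal)
Convert 0o2 (octal) → 2 (decimal)
Compute 12 × 2 = 24
24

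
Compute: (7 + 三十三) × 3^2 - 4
Convert 三十三 (Chinese numeral) → 3×10 + 3 = 33 (decimal)
Convert 3^2 (power) → 9 (decimal)
Expression in decimal: (7 + 33) × 9 - 4
Parentheses first: 7 + 33 = 40
Multiply: 40 × 9 = 360
Subtract: 360 - 4 = 356
356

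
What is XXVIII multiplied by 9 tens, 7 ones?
Convert XXVIII (Roman numeral) → 10 + 10 + 5 + 1 + 1 + 1 = 28 (decimal)
Convert 9 tens, 7 ones (place-value notation) → 9×10 + 7 = 97 (decimal)
Compute 28 × 97 = 2716
2716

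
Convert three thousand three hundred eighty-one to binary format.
Convert three thousand three hundred eighty-one (English words) → 3×1000 + 3×100 + 81 = 3381 (decimal)
Convert 3381 (decimal) → 3381 = 2048 + 1024 + 256 + 32 + 16 + 4 + 1 → 0b110100110101 (binary)
0b110100110101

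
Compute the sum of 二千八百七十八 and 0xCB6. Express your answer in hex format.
Convert 二千八百七十八 (Chinese numeral) → 2×1000 + 8×100 + 7×10 + 8 = 2878 (decimal)
Convert 0xCB6 (hexadecimal) → 12×256 + 11×16 + 6 = 3254 (decimal)
Compute 2878 + 3254 = 6132
Convert 6132 (decimal) → 6132 = 1×4096 + 7×256 + 15×16 + 4 → 0x17F4 (hexadecimal)
0x17F4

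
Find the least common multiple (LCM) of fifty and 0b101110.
Convert fifty (English words) → 50 (decimal)
Convert 0b101110 (binary) → 32 + 8 + 4 + 2 = 46 (decimal)
Compute lcm(50, 46) = 1150
1150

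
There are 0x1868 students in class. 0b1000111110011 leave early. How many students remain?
Convert 0x1868 (hexadecimal) → 1×4096 + 8×256 + 6×16 + 8 = 6248 (decimal)
Convert 0b1000111110011 (binary) → 4096 + 256 + 128 + 64 + 32 + 16 + 2 + 1 = 4595 (decimal)
Compute 6248 - 4595 = 1653
1653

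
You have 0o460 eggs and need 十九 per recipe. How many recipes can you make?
Convert 0o460 (octal) → 4×64 + 6×8 = 304 (decimal)
Convert 十九 (Chinese numeral) → 1×10 + 9 = 19 (decimal)
Compute 304 ÷ 19 = 16
16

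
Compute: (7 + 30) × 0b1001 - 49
Convert 0b1001 (binary) → 8 + 1 = 9 (decimal)
Expression in decimal: (7 + 30) × 9 - 49
Parentheses first: 7 + 30 = 37
Multiply: 37 × 9 = 333
Subtract: 333 - 49 = 284
284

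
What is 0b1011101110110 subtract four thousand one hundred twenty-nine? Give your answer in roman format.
Convert 0b1011101110110 (binary) → 4096 + 1024 + 512 + 256 + 64 + 32 + 16 + 4 + 2 = 6006 (decimal)
Convert four thousand one hundred twenty-nine (English words) → 4×1000 + 1×100 + 29 = 4129 (decimal)
Compute 6006 - 4129 = 1877
Convert 1877 (decimal) → 1877 = 1000 + 500 + 100 + 100 + 100 + 50 + 10 + 10 + 5 + 1 + 1 → MDCCCLXXVII (Roman numeral)
MDCCCLXXVII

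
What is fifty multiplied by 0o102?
Convert fifty (English words) → 50 (decimal)
Convert 0o102 (octal) → 1×64 + 2 = 66 (decimal)
Compute 50 × 66 = 3300
3300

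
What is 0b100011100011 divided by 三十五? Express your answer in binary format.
Convert 0b100011100011 (binary) → 2048 + 128 + 64 + 32 + 2 + 1 = 2275 (decimal)
Convert 三十五 (Chinese numeral) → 3×10 + 5 = 35 (decimal)
Compute 2275 ÷ 35 = 65
Convert 65 (decimal) → 65 = 64 + 1 → 0b1000001 (binary)
0b1000001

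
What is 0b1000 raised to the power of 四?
Convert 0b1000 (binary) → 8 (decimal)
Convert 四 (Chinese numeral) → 4 (decimal)
Compute 8 ^ 4 = 4096
4096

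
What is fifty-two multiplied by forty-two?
Convert fifty-two (English words) → 52 (decimal)
Convert forty-two (English words) → 42 (decimal)
Compute 52 × 42 = 2184
2184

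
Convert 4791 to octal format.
Convert 4791 (decimal) → 4791 = 1×4096 + 1×512 + 2×64 + 6×8 + 7 → 0o11267 (octal)
0o11267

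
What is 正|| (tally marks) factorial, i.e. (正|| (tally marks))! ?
Convert 正|| (tally marks) → 5 + 2 = 7 (decimal)
Compute 7! = 5040
5040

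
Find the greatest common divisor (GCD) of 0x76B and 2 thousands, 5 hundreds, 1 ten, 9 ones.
Convert 0x76B (hexadecimal) → 7×256 + 6×16 + 11 = 1899 (decimal)
Convert 2 thousands, 5 hundreds, 1 ten, 9 ones (place-value notation) → 2×1000 + 5×100 + 1×10 + 9 = 2519 (decimal)
Compute gcd(1899, 2519) = 1
1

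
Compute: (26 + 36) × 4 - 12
Parentheses first: 26 + 36 = 62
Multiply: 62 × 4 = 248
Subtract: 248 - 12 = 236
236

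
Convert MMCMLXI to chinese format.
Convert MMCMLXI (Roman numeral) → 1000 + 1000 + 900 + 50 + 10 + 1 = 2961 (decimal)
Convert 2961 (decimal) → 2961 = 2×1000 + 9×100 + 6×10 + 1 → 二千九百六十一 (Chinese numeral)
二千九百六十一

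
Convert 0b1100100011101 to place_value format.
Convert 0b1100100011101 (binary) → 4096 + 2048 + 256 + 16 + 8 + 4 + 1 = 6429 (decimal)
Convert 6429 (decimal) → 6429 = 6×1000 + 4×100 + 2×10 + 9 → 6 thousands, 4 hundreds, 2 tens, 9 ones (place-value notation)
6 thousands, 4 hundreds, 2 tens, 9 ones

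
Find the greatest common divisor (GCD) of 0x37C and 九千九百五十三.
Convert 0x37C (hexadecimal) → 3×256 + 7×16 + 12 = 892 (decimal)
Convert 九千九百五十三 (Chinese numeral) → 9×1000 + 9×100 + 5×10 + 3 = 9953 (decimal)
Compute gcd(892, 9953) = 1
1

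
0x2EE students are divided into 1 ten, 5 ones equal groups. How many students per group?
Convert 0x2EE (hexadecimal) → 2×256 + 14×16 + 14 = 750 (decimal)
Convert 1 ten, 5 ones (place-value notation) → 1×10 + 5 = 15 (decimal)
Compute 750 ÷ 15 = 50
50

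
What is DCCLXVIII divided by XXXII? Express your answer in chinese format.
Convert DCCLXVIII (Roman numeral) → 500 + 100 + 100 + 50 + 10 + 5 + 1 + 1 + 1 = 768 (decimal)
Convert XXXII (Roman numeral) → 10 + 10 + 10 + 1 + 1 = 32 (decimal)
Compute 768 ÷ 32 = 24
Convert 24 (decimal) → 24 = 2×10 + 4 → 二十四 (Chinese numeral)
二十四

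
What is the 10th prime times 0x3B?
Convert the 10th prime (prime index) → 29 (decimal)
Convert 0x3B (hexadecimal) → 3×16 + 11 = 59 (decimal)
Compute 29 × 59 = 1711
1711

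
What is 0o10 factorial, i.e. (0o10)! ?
Convert 0o10 (octal) → 1×8 = 8 (decimal)
Compute 8! = 40320
40320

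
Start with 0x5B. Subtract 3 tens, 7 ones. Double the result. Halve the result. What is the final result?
Convert 0x5B (hexadecimal) → 5×16 + 11 = 91 (decimal)
Start: 91
Convert 3 tens, 7 ones (place-value notation) → 3×10 + 7 = 37 (decimal)
91 - 37 = 54
54 × 2 = 108
108 ÷ 2 = 54
54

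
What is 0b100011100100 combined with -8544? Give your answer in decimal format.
Convert 0b100011100100 (binary) → 2048 + 128 + 64 + 32 + 4 = 2276 (decimal)
Compute 2276 + -8544 = -6268
-6268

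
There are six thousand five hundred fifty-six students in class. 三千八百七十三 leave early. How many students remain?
Convert six thousand five hundred fifty-six (English words) → 6×1000 + 5×100 + 56 = 6556 (decimal)
Convert 三千八百七十三 (Chinese numeral) → 3×1000 + 8×100 + 7×10 + 3 = 3873 (decimal)
Compute 6556 - 3873 = 2683
2683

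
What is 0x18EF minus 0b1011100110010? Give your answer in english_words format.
Convert 0x18EF (hexadecimal) → 1×4096 + 8×256 + 14×16 + 15 = 6383 (decimal)
Convert 0b1011100110010 (binary) → 4096 + 1024 + 512 + 256 + 32 + 16 + 2 = 5938 (decimal)
Compute 6383 - 5938 = 445
Convert 445 (decimal) → 445 = 4×100 + 45 → four hundred forty-five (English words)
four hundred forty-five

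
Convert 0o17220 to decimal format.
Convert 0o17220 (octal) → 1×4096 + 7×512 + 2×64 + 2×8 = 7824 (decimal)
7824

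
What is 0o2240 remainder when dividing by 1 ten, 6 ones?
Convert 0o2240 (octal) → 2×512 + 2×64 + 4×8 = 1184 (decimal)
Convert 1 ten, 6 ones (place-value notation) → 1×10 + 6 = 16 (decimal)
Compute 1184 mod 16 = 0
0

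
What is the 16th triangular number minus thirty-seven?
The 16th triangular number = 16×17/2 = 136
Convert thirty-seven (English words) → 37 (decimal)
Compute 136 - 37 = 99
99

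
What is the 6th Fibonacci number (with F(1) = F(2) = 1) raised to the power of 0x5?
Convert the 6th Fibonacci number (with F(1) = F(2) = 1) (Fibonacci index) → 1, 1, 2, 3, 5, 8 → 8 (decimal)
Convert 0x5 (hexadecimal) → 5 (decimal)
Compute 8 ^ 5 = 32768
32768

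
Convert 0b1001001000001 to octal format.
Convert 0b1001001000001 (binary) → 4096 + 512 + 64 + 1 = 4673 (decimal)
Convert 4673 (decimal) → 4673 = 1×4096 + 1×512 + 1×64 + 1 → 0o11101 (octal)
0o11101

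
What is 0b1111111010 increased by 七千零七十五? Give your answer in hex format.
Convert 0b1111111010 (binary) → 512 + 256 + 128 + 64 + 32 + 16 + 8 + 2 = 1018 (decimal)
Convert 七千零七十五 (Chinese numeral) → 7×1000 + 7×10 + 5 = 7075 (decimal)
Compute 1018 + 7075 = 8093
Convert 8093 (decimal) → 8093 = 1×4096 + 15×256 + 9×16 + 13 → 0x1F9D (hexadecimal)
0x1F9D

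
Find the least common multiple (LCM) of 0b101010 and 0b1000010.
Convert 0b101010 (binary) → 32 + 8 + 2 = 42 (decimal)
Convert 0b1000010 (binary) → 64 + 2 = 66 (decimal)
Compute lcm(42, 66) = 462
462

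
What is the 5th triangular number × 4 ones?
Convert the 5th triangular number (triangular index) → 5×6/2 = 15 (decimal)
Convert 4 ones (place-value notation) → 4 (decimal)
Compute 15 × 4 = 60
60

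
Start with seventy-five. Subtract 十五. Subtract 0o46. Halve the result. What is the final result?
Convert seventy-five (English words) → 75 (decimal)
Start: 75
Convert 十五 (Chinese numeral) → 1×10 + 5 = 15 (decimal)
75 - 15 = 60
Convert 0o46 (octal) → 4×8 + 6 = 38 (decimal)
60 - 38 = 22
22 ÷ 2 = 11
11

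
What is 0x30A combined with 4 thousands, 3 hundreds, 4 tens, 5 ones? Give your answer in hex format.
Convert 0x30A (hexadecimal) → 3×256 + 10 = 778 (decimal)
Convert 4 thousands, 3 hundreds, 4 tens, 5 ones (place-value notation) → 4×1000 + 3×100 + 4×10 + 5 = 4345 (decimal)
Compute 778 + 4345 = 5123
Convert 5123 (decimal) → 5123 = 1×4096 + 4×256 + 3 → 0x1403 (hexadecimal)
0x1403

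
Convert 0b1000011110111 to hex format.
Convert 0b1000011110111 (binary) → 4096 + 128 + 64 + 32 + 16 + 4 + 2 + 1 = 4343 (decimal)
Convert 4343 (decimal) → 4343 = 1×4096 + 15×16 + 7 → 0x10F7 (hexadecimal)
0x10F7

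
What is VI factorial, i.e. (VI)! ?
Convert VI (Roman numeral) → 5 + 1 = 6 (decimal)
Compute 6! = 720
720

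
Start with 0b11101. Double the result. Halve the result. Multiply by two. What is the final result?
Convert 0b11101 (binary) → 16 + 8 + 4 + 1 = 29 (decimal)
Start: 29
29 × 2 = 58
58 ÷ 2 = 29
Convert two (English words) → 2 (decimal)
29 × 2 = 58
58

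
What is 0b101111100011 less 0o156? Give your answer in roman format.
Convert 0b101111100011 (binary) → 2048 + 512 + 256 + 128 + 64 + 32 + 2 + 1 = 3043 (decimal)
Convert 0o156 (octal) → 1×64 + 5×8 + 6 = 110 (decimal)
Compute 3043 - 110 = 2933
Convert 2933 (decimal) → 2933 = 1000 + 1000 + 900 + 10 + 10 + 10 + 1 + 1 + 1 → MMCMXXXIII (Roman numeral)
MMCMXXXIII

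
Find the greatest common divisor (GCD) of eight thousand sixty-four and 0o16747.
Convert eight thousand sixty-four (English words) → 8×1000 + 64 = 8064 (decimal)
Convert 0o16747 (octal) → 1×4096 + 6×512 + 7×64 + 4×8 + 7 = 7655 (decimal)
Compute gcd(8064, 7655) = 1
1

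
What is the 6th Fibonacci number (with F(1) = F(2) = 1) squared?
The 6th Fibonacci number (with F(1) = F(2) = 1): 1, 1, 2, 3, 5, 8 → 8
Compute 8² = 8 × 8 = 64
64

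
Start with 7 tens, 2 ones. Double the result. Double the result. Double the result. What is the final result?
Convert 7 tens, 2 ones (place-value notation) → 7×10 + 2 = 72 (decimal)
Start: 72
72 × 2 = 144
144 × 2 = 288
288 × 2 = 576
576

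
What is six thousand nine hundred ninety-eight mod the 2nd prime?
Convert six thousand nine hundred ninety-eight (English words) → 6×1000 + 9×100 + 98 = 6998 (decimal)
Convert the 2nd prime (prime index) → 3 (decimal)
Compute 6998 mod 3 = 2
2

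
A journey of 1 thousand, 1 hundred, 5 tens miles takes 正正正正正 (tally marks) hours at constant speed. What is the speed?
Convert 1 thousand, 1 hundred, 5 tens (place-value notation) → 1×1000 + 1×100 + 5×10 = 1150 (decimal)
Convert 正正正正正 (tally marks) → 5 + 5 + 5 + 5 + 5 = 25 (decimal)
Compute 1150 ÷ 25 = 46
46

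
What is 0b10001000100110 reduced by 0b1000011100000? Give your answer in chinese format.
Convert 0b10001000100110 (binary) → 8192 + 512 + 32 + 4 + 2 = 8742 (decimal)
Convert 0b1000011100000 (binary) → 4096 + 128 + 64 + 32 = 4320 (decimal)
Compute 8742 - 4320 = 4422
Convert 4422 (decimal) → 4422 = 4×1000 + 4×100 + 2×10 + 2 → 四千四百二十二 (Chinese numeral)
四千四百二十二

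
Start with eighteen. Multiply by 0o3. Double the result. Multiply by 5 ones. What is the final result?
Convert eighteen (English words) → 18 (decimal)
Start: 18
Convert 0o3 (octal) → 3 (decimal)
18 × 3 = 54
54 × 2 = 108
Convert 5 ones (place-value notation) → 5 (decimal)
108 × 5 = 540
540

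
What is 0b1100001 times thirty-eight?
Convert 0b1100001 (binary) → 64 + 32 + 1 = 97 (decimal)
Convert thirty-eight (English words) → 38 (decimal)
Compute 97 × 38 = 3686
3686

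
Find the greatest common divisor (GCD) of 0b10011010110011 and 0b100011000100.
Convert 0b10011010110011 (binary) → 8192 + 1024 + 512 + 128 + 32 + 16 + 2 + 1 = 9907 (decimal)
Convert 0b100011000100 (binary) → 2048 + 128 + 64 + 4 = 2244 (decimal)
Compute gcd(9907, 2244) = 1
1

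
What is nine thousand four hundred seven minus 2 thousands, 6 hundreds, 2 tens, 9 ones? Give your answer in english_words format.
Convert nine thousand four hundred seven (English words) → 9×1000 + 4×100 + 7 = 9407 (decimal)
Convert 2 thousands, 6 hundreds, 2 tens, 9 ones (place-value notation) → 2×1000 + 6×100 + 2×10 + 9 = 2629 (decimal)
Compute 9407 - 2629 = 6778
Convert 6778 (decimal) → 6778 = 6×1000 + 7×100 + 78 → six thousand seven hundred seventy-eight (English words)
six thousand seven hundred seventy-eight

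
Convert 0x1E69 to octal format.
Convert 0x1E69 (hexadecimal) → 1×4096 + 14×256 + 6×16 + 9 = 7785 (decimal)
Convert 7785 (decimal) → 7785 = 1×4096 + 7×512 + 1×64 + 5×8 + 1 → 0o17151 (octal)
0o17151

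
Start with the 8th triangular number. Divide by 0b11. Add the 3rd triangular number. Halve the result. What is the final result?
Convert the 8th triangular number (triangular index) → 8×9/2 = 36 (decimal)
Start: 36
Convert 0b11 (binary) → 2 + 1 = 3 (decimal)
36 ÷ 3 = 12
Convert the 3rd triangular number (triangular index) → 3×4/2 = 6 (decimal)
12 + 6 = 18
18 ÷ 2 = 9
9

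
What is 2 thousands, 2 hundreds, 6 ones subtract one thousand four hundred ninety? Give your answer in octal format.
Convert 2 thousands, 2 hundreds, 6 ones (place-value notation) → 2×1000 + 2×100 + 6 = 2206 (decimal)
Convert one thousand four hundred ninety (English words) → 1×1000 + 4×100 + 90 = 1490 (decimal)
Compute 2206 - 1490 = 716
Convert 716 (decimal) → 716 = 1×512 + 3×64 + 1×8 + 4 → 0o1314 (octal)
0o1314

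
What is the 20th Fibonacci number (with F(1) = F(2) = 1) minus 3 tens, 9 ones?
The 20th Fibonacci number (with F(1) = F(2) = 1) = 6765
Convert 3 tens, 9 ones (place-value notation) → 3×10 + 9 = 39 (decimal)
Compute 6765 - 39 = 6726
6726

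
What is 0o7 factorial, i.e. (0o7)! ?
Convert 0o7 (octal) → 7 (decimal)
Compute 7! = 5040
5040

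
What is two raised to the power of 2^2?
Convert two (English words) → 2 (decimal)
Convert 2^2 (power) → 4 (decimal)
Compute 2 ^ 4 = 16
16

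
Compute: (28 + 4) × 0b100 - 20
Convert 0b100 (binary) → 4 (decimal)
Expression in decimal: (28 + 4) × 4 - 20
Parentheses first: 28 + 4 = 32
Multiply: 32 × 4 = 128
Subtract: 128 - 20 = 108
108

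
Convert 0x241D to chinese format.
Convert 0x241D (hexadecimal) → 2×4096 + 4×256 + 1×16 + 13 = 9245 (decimal)
Convert 9245 (decimal) → 9245 = 9×1000 + 2×100 + 4×10 + 5 → 九千二百四十五 (Chinese numeral)
九千二百四十五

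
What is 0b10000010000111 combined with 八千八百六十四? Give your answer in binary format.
Convert 0b10000010000111 (binary) → 8192 + 128 + 4 + 2 + 1 = 8327 (decimal)
Convert 八千八百六十四 (Chinese numeral) → 8×1000 + 8×100 + 6×10 + 4 = 8864 (decimal)
Compute 8327 + 8864 = 17191
Convert 17191 (decimal) → 17191 = 16384 + 512 + 256 + 32 + 4 + 2 + 1 → 0b100001100100111 (binary)
0b100001100100111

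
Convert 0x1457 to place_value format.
Convert 0x1457 (hexadecimal) → 1×4096 + 4×256 + 5×16 + 7 = 5207 (decimal)
Convert 5207 (decimal) → 5207 = 5×1000 + 2×100 + 7 → 5 thousands, 2 hundreds, 7 ones (place-value notation)
5 thousands, 2 hundreds, 7 ones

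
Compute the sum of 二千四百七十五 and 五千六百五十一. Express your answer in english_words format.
Convert 二千四百七十五 (Chinese numeral) → 2×1000 + 4×100 + 7×10 + 5 = 2475 (decimal)
Convert 五千六百五十一 (Chinese numeral) → 5×1000 + 6×100 + 5×10 + 1 = 5651 (decimal)
Compute 2475 + 5651 = 8126
Convert 8126 (decimal) → 8126 = 8×1000 + 1×100 + 26 → eight thousand one hundred twenty-six (English words)
eight thousand one hundred twenty-six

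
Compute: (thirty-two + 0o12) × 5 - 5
Convert thirty-two (English words) → 32 (decimal)
Convert 0o12 (octal) → 1×8 + 2 = 10 (decimal)
Expression in decimal: (32 + 10) × 5 - 5
Parentheses first: 32 + 10 = 42
Multiply: 42 × 5 = 210
Subtract: 210 - 5 = 205
205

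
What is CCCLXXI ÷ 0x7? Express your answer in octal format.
Convert CCCLXXI (Roman numeral) → 100 + 100 + 100 + 50 + 10 + 10 + 1 = 371 (decimal)
Convert 0x7 (hexadecimal) → 7 (decimal)
Compute 371 ÷ 7 = 53
Convert 53 (decimal) → 53 = 6×8 + 5 → 0o65 (octal)
0o65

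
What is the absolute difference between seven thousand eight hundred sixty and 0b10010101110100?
Convert seven thousand eight hundred sixty (English words) → 7×1000 + 8×100 + 60 = 7860 (decimal)
Convert 0b10010101110100 (binary) → 8192 + 1024 + 256 + 64 + 32 + 16 + 4 = 9588 (decimal)
Compute |7860 - 9588| = 1728
1728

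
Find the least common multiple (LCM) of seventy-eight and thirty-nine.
Convert seventy-eight (English words) → 78 (decimal)
Convert thirty-nine (English words) → 39 (decimal)
Compute lcm(78, 39) = 78
78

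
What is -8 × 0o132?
Convert 0o132 (octal) → 1×64 + 3×8 + 2 = 90 (decimal)
Compute -8 × 90 = -720
-720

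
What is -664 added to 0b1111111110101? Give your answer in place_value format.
Convert 0b1111111110101 (binary) → 4096 + 2048 + 1024 + 512 + 256 + 128 + 64 + 32 + 16 + 4 + 1 = 8181 (decimal)
Compute -664 + 8181 = 7517
Convert 7517 (decimal) → 7517 = 7×1000 + 5×100 + 1×10 + 7 → 7 thousands, 5 hundreds, 1 ten, 7 ones (place-value notation)
7 thousands, 5 hundreds, 1 ten, 7 ones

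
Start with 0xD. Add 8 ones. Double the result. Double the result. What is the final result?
Convert 0xD (hexadecimal) → 13 (decimal)
Start: 13
Convert 8 ones (place-value notation) → 8 (decimal)
13 + 8 = 21
21 × 2 = 42
42 × 2 = 84
84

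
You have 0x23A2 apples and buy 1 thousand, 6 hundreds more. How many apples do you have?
Convert 0x23A2 (hexadecimal) → 2×4096 + 3×256 + 10×16 + 2 = 9122 (decimal)
Convert 1 thousand, 6 hundreds (place-value notation) → 1×1000 + 6×100 = 1600 (decimal)
Compute 9122 + 1600 = 10722
10722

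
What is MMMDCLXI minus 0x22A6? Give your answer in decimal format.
Convert MMMDCLXI (Roman numeral) → 1000 + 1000 + 1000 + 500 + 100 + 50 + 10 + 1 = 3661 (decimal)
Convert 0x22A6 (hexadecimal) → 2×4096 + 2×256 + 10×16 + 6 = 8870 (decimal)
Compute 3661 - 8870 = -5209
-5209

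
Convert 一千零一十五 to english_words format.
Convert 一千零一十五 (Chinese numeral) → 1×1000 + 1×10 + 5 = 1015 (decimal)
Convert 1015 (decimal) → 1015 = 1×1000 + 15 → one thousand fifteen (English words)
one thousand fifteen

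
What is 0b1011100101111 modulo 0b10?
Convert 0b1011100101111 (binary) → 4096 + 1024 + 512 + 256 + 32 + 8 + 4 + 2 + 1 = 5935 (decimal)
Convert 0b10 (binary) → 2 (decimal)
Compute 5935 mod 2 = 1
1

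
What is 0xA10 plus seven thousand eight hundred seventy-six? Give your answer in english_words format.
Convert 0xA10 (hexadecimal) → 10×256 + 1×16 = 2576 (decimal)
Convert seven thousand eight hundred seventy-six (English words) → 7×1000 + 8×100 + 76 = 7876 (decimal)
Compute 2576 + 7876 = 10452
Convert 10452 (decimal) → 10452 = 10×1000 + 4×100 + 52 → ten thousand four hundred fifty-two (English words)
ten thousand four hundred fifty-two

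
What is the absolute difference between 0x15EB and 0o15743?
Convert 0x15EB (hexadecimal) → 1×4096 + 5×256 + 14×16 + 11 = 5611 (decimal)
Convert 0o15743 (octal) → 1×4096 + 5×512 + 7×64 + 4×8 + 3 = 7139 (decimal)
Compute |5611 - 7139| = 1528
1528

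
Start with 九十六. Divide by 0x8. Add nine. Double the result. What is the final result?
Convert 九十六 (Chinese numeral) → 9×10 + 6 = 96 (decimal)
Start: 96
Convert 0x8 (hexadecimal) → 8 (decimal)
96 ÷ 8 = 12
Convert nine (English words) → 9 (decimal)
12 + 9 = 21
21 × 2 = 42
42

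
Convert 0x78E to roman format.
Convert 0x78E (hexadecimal) → 7×256 + 8×16 + 14 = 1934 (decimal)
Convert 1934 (decimal) → 1934 = 1000 + 900 + 10 + 10 + 10 + 4 → MCMXXXIV (Roman numeral)
MCMXXXIV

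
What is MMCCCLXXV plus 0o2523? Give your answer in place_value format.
Convert MMCCCLXXV (Roman numeral) → 1000 + 1000 + 100 + 100 + 100 + 50 + 10 + 10 + 5 = 2375 (decimal)
Convert 0o2523 (octal) → 2×512 + 5×64 + 2×8 + 3 = 1363 (decimal)
Compute 2375 + 1363 = 3738
Convert 3738 (decimal) → 3738 = 3×1000 + 7×100 + 3×10 + 8 → 3 thousands, 7 hundreds, 3 tens, 8 ones (place-value notation)
3 thousands, 7 hundreds, 3 tens, 8 ones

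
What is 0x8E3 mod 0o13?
Convert 0x8E3 (hexadecimal) → 8×256 + 14×16 + 3 = 2275 (decimal)
Convert 0o13 (octal) → 1×8 + 3 = 11 (decimal)
Compute 2275 mod 11 = 9
9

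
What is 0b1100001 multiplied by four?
Convert 0b1100001 (binary) → 64 + 32 + 1 = 97 (decimal)
Convert four (English words) → 4 (decimal)
Compute 97 × 4 = 388
388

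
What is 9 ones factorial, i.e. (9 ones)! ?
Convert 9 ones (place-value notation) → 9 (decimal)
Compute 9! = 362880
362880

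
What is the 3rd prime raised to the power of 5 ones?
Convert the 3rd prime (prime index) → 5 (decimal)
Convert 5 ones (place-value notation) → 5 (decimal)
Compute 5 ^ 5 = 3125
3125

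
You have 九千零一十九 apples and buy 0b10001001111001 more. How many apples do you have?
Convert 九千零一十九 (Chinese numeral) → 9×1000 + 1×10 + 9 = 9019 (decimal)
Convert 0b10001001111001 (binary) → 8192 + 512 + 64 + 32 + 16 + 8 + 1 = 8825 (decimal)
Compute 9019 + 8825 = 17844
17844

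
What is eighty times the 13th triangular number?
Convert eighty (English words) → 80 (decimal)
Convert the 13th triangular number (triangular index) → 13×14/2 = 91 (decimal)
Compute 80 × 91 = 7280
7280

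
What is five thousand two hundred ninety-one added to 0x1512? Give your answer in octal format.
Convert five thousand two hundred ninety-one (English words) → 5×1000 + 2×100 + 91 = 5291 (decimal)
Convert 0x1512 (hexadecimal) → 1×4096 + 5×256 + 1×16 + 2 = 5394 (decimal)
Compute 5291 + 5394 = 10685
Convert 10685 (decimal) → 10685 = 2×4096 + 4×512 + 6×64 + 7×8 + 5 → 0o24675 (octal)
0o24675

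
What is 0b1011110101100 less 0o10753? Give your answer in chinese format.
Convert 0b1011110101100 (binary) → 4096 + 1024 + 512 + 256 + 128 + 32 + 8 + 4 = 6060 (decimal)
Convert 0o10753 (octal) → 1×4096 + 7×64 + 5×8 + 3 = 4587 (decimal)
Compute 6060 - 4587 = 1473
Convert 1473 (decimal) → 1473 = 1×1000 + 4×100 + 7×10 + 3 → 一千四百七十三 (Chinese numeral)
一千四百七十三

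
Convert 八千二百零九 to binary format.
Convert 八千二百零九 (Chinese numeral) → 8×1000 + 2×100 + 9 = 8209 (decimal)
Convert 8209 (decimal) → 8209 = 8192 + 16 + 1 → 0b10000000010001 (binary)
0b10000000010001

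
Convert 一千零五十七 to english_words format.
Convert 一千零五十七 (Chinese numeral) → 1×1000 + 5×10 + 7 = 1057 (decimal)
Convert 1057 (decimal) → 1057 = 1×1000 + 57 → one thousand fifty-seven (English words)
one thousand fifty-seven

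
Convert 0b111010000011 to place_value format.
Convert 0b111010000011 (binary) → 2048 + 1024 + 512 + 128 + 2 + 1 = 3715 (decimal)
Convert 3715 (decimal) → 3715 = 3×1000 + 7×100 + 1×10 + 5 → 3 thousands, 7 hundreds, 1 ten, 5 ones (place-value notation)
3 thousands, 7 hundreds, 1 ten, 5 ones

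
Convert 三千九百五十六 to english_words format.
Convert 三千九百五十六 (Chinese numeral) → 3×1000 + 9×100 + 5×10 + 6 = 3956 (decimal)
Convert 3956 (decimal) → 3956 = 3×1000 + 9×100 + 56 → three thousand nine hundred fifty-six (English words)
three thousand nine hundred fifty-six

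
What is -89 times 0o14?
Convert 0o14 (octal) → 1×8 + 4 = 12 (decimal)
Compute -89 × 12 = -1068
-1068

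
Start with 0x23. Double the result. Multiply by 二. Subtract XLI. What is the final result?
Convert 0x23 (hexadecimal) → 2×16 + 3 = 35 (decimal)
Start: 35
35 × 2 = 70
Convert 二 (Chinese numeral) → 2 (decimal)
70 × 2 = 140
Convert XLI (Roman numeral) → 40 + 1 = 41 (decimal)
140 - 41 = 99
99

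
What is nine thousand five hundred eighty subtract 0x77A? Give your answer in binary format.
Convert nine thousand five hundred eighty (English words) → 9×1000 + 5×100 + 80 = 9580 (decimal)
Convert 0x77A (hexadecimal) → 7×256 + 7×16 + 10 = 1914 (decimal)
Compute 9580 - 1914 = 7666
Convert 7666 (decimal) → 7666 = 4096 + 2048 + 1024 + 256 + 128 + 64 + 32 + 16 + 2 → 0b1110111110010 (binary)
0b1110111110010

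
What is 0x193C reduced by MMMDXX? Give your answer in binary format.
Convert 0x193C (hexadecimal) → 1×4096 + 9×256 + 3×16 + 12 = 6460 (decimal)
Convert MMMDXX (Roman numeral) → 1000 + 1000 + 1000 + 500 + 10 + 10 = 3520 (decimal)
Compute 6460 - 3520 = 2940
Convert 2940 (decimal) → 2940 = 2048 + 512 + 256 + 64 + 32 + 16 + 8 + 4 → 0b101101111100 (binary)
0b101101111100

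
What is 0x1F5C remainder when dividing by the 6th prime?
Convert 0x1F5C (hexadecimal) → 1×4096 + 15×256 + 5×16 + 12 = 8028 (decimal)
Convert the 6th prime (prime index) → 13 (decimal)
Compute 8028 mod 13 = 7
7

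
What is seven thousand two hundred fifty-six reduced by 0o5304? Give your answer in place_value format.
Convert seven thousand two hundred fifty-six (English words) → 7×1000 + 2×100 + 56 = 7256 (decimal)
Convert 0o5304 (octal) → 5×512 + 3×64 + 4 = 2756 (decimal)
Compute 7256 - 2756 = 4500
Convert 4500 (decimal) → 4500 = 4×1000 + 5×100 → 4 thousands, 5 hundreds (place-value notation)
4 thousands, 5 hundreds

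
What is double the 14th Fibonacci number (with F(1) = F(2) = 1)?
The 14th Fibonacci number (with F(1) = F(2) = 1): 1, 1, 2, 3, 5, 8, 13, 21, 34, 55, 89, 144, 233, 377 → 377
Compute 377 × 2 = 754
754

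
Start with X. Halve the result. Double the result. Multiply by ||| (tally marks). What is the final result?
Convert X (Roman numeral) → 10 (decimal)
Start: 10
10 ÷ 2 = 5
5 × 2 = 10
Convert ||| (tally marks) → 3 (decimal)
10 × 3 = 30
30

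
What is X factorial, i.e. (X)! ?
Convert X (Roman numeral) → 10 (decimal)
Compute 10! = 3628800
3628800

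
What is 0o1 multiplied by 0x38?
Convert 0o1 (octal) → 1 (decimal)
Convert 0x38 (hexadecimal) → 3×16 + 8 = 56 (decimal)
Compute 1 × 56 = 56
56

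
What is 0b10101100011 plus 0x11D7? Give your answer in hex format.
Convert 0b10101100011 (binary) → 1024 + 256 + 64 + 32 + 2 + 1 = 1379 (decimal)
Convert 0x11D7 (hexadecimal) → 1×4096 + 1×256 + 13×16 + 7 = 4567 (decimal)
Compute 1379 + 4567 = 5946
Convert 5946 (decimal) → 5946 = 1×4096 + 7×256 + 3×16 + 10 → 0x173A (hexadecimal)
0x173A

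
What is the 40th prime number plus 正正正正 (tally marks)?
The 40th prime number = 173
Convert 正正正正 (tally marks) → 5 + 5 + 5 + 5 = 20 (decimal)
Compute 173 + 20 = 193
193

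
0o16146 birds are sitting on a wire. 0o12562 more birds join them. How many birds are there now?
Convert 0o16146 (octal) → 1×4096 + 6×512 + 1×64 + 4×8 + 6 = 7270 (decimal)
Convert 0o12562 (octal) → 1×4096 + 2×512 + 5×64 + 6×8 + 2 = 5490 (decimal)
Compute 7270 + 5490 = 12760
12760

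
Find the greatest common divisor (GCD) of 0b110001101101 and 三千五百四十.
Convert 0b110001101101 (binary) → 2048 + 1024 + 64 + 32 + 8 + 4 + 1 = 3181 (decimal)
Convert 三千五百四十 (Chinese numeral) → 3×1000 + 5×100 + 4×10 = 3540 (decimal)
Compute gcd(3181, 3540) = 1
1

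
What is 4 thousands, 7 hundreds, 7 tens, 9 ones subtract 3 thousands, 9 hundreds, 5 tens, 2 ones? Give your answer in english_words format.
Convert 4 thousands, 7 hundreds, 7 tens, 9 ones (place-value notation) → 4×1000 + 7×100 + 7×10 + 9 = 4779 (decimal)
Convert 3 thousands, 9 hundreds, 5 tens, 2 ones (place-value notation) → 3×1000 + 9×100 + 5×10 + 2 = 3952 (decimal)
Compute 4779 - 3952 = 827
Convert 827 (decimal) → 827 = 8×100 + 27 → eight hundred twenty-seven (English words)
eight hundred twenty-seven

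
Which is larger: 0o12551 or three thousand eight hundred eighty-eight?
Convert 0o12551 (octal) → 1×4096 + 2×512 + 5×64 + 5×8 + 1 = 5481 (decimal)
Convert three thousand eight hundred eighty-eight (English words) → 3×1000 + 8×100 + 88 = 3888 (decimal)
Compare 5481 vs 3888: larger = 5481
5481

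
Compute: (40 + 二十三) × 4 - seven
Convert 二十三 (Chinese numeral) → 2×10 + 3 = 23 (decimal)
Convert seven (English words) → 7 (decimal)
Expression in decimal: (40 + 23) × 4 - 7
Parentheses first: 40 + 23 = 63
Multiply: 63 × 4 = 252
Subtract: 252 - 7 = 245
245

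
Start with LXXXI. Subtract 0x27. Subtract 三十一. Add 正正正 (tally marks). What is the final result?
Convert LXXXI (Roman numeral) → 50 + 10 + 10 + 10 + 1 = 81 (decimal)
Start: 81
Convert 0x27 (hexadecimal) → 2×16 + 7 = 39 (decimal)
81 - 39 = 42
Convert 三十一 (Chinese numeral) → 3×10 + 1 = 31 (decimal)
42 - 31 = 11
Convert 正正正 (tally marks) → 5 + 5 + 5 = 15 (decimal)
11 + 15 = 26
26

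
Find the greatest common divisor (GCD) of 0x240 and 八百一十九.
Convert 0x240 (hexadecimal) → 2×256 + 4×16 = 576 (decimal)
Convert 八百一十九 (Chinese numeral) → 8×100 + 1×10 + 9 = 819 (decimal)
Compute gcd(576, 819) = 9
9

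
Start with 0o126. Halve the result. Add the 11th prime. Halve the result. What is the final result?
Convert 0o126 (octal) → 1×64 + 2×8 + 6 = 86 (decimal)
Start: 86
86 ÷ 2 = 43
Convert the 11th prime (prime index) → 31 (decimal)
43 + 31 = 74
74 ÷ 2 = 37
37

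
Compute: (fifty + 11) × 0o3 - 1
Convert fifty (English words) → 50 (decimal)
Convert 0o3 (octal) → 3 (decimal)
Expression in decimal: (50 + 11) × 3 - 1
Parentheses first: 50 + 11 = 61
Multiply: 61 × 3 = 183
Subtract: 183 - 1 = 182
182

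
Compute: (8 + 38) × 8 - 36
Parentheses first: 8 + 38 = 46
Multiply: 46 × 8 = 368
Subtract: 368 - 36 = 332
332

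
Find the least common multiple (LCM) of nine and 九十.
Convert nine (English words) → 9 (decimal)
Convert 九十 (Chinese numeral) → 9×10 = 90 (decimal)
Compute lcm(9, 90) = 90
90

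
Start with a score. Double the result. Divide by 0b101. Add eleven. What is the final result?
Convert a score (colloquial) → 20 (decimal)
Start: 20
20 × 2 = 40
Convert 0b101 (binary) → 4 + 1 = 5 (decimal)
40 ÷ 5 = 8
Convert eleven (English words) → 11 (decimal)
8 + 11 = 19
19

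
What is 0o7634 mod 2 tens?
Convert 0o7634 (octal) → 7×512 + 6×64 + 3×8 + 4 = 3996 (decimal)
Convert 2 tens (place-value notation) → 2×10 = 20 (decimal)
Compute 3996 mod 20 = 16
16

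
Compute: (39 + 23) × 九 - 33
Convert 九 (Chinese numeral) → 9 (decimal)
Expression in decimal: (39 + 23) × 9 - 33
Parentheses first: 39 + 23 = 62
Multiply: 62 × 9 = 558
Subtract: 558 - 33 = 525
525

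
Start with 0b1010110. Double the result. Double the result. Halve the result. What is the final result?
Convert 0b1010110 (binary) → 64 + 16 + 4 + 2 = 86 (decimal)
Start: 86
86 × 2 = 172
172 × 2 = 344
344 ÷ 2 = 172
172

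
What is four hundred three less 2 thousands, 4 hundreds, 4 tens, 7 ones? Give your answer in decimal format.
Convert four hundred three (English words) → 4×100 + 3 = 403 (decimal)
Convert 2 thousands, 4 hundreds, 4 tens, 7 ones (place-value notation) → 2×1000 + 4×100 + 4×10 + 7 = 2447 (decimal)
Compute 403 - 2447 = -2044
-2044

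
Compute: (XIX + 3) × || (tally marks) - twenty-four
Convert XIX (Roman numeral) → 10 + 9 = 19 (decimal)
Convert || (tally marks) → 2 (decimal)
Convert twenty-four (English words) → 24 (decimal)
Expression in decimal: (19 + 3) × 2 - 24
Parentheses first: 19 + 3 = 22
Multiply: 22 × 2 = 44
Subtract: 44 - 24 = 20
20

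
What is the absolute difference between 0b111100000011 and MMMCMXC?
Convert 0b111100000011 (binary) → 2048 + 1024 + 512 + 256 + 2 + 1 = 3843 (decimal)
Convert MMMCMXC (Roman numeral) → 1000 + 1000 + 1000 + 900 + 90 = 3990 (decimal)
Compute |3843 - 3990| = 147
147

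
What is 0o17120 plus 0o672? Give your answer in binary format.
Convert 0o17120 (octal) → 1×4096 + 7×512 + 1×64 + 2×8 = 7760 (decimal)
Convert 0o672 (octal) → 6×64 + 7×8 + 2 = 442 (decimal)
Compute 7760 + 442 = 8202
Convert 8202 (decimal) → 8202 = 8192 + 8 + 2 → 0b10000000001010 (binary)
0b10000000001010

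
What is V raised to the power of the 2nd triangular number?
Convert V (Roman numeral) → 5 (decimal)
Convert the 2nd triangular number (triangular index) → 2×3/2 = 3 (decimal)
Compute 5 ^ 3 = 125
125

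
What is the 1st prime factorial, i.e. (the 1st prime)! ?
Convert the 1st prime (prime index) → 2 (decimal)
Compute 2! = 2
2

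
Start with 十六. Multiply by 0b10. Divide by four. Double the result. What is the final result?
Convert 十六 (Chinese numeral) → 1×10 + 6 = 16 (decimal)
Start: 16
Convert 0b10 (binary) → 2 (decimal)
16 × 2 = 32
Convert four (English words) → 4 (decimal)
32 ÷ 4 = 8
8 × 2 = 16
16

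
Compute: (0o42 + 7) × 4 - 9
Convert 0o42 (octal) → 4×8 + 2 = 34 (decimal)
Expression in decimal: (34 + 7) × 4 - 9
Parentheses first: 34 + 7 = 41
Multiply: 41 × 4 = 164
Subtract: 164 - 9 = 155
155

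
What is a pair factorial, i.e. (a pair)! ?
Convert a pair (colloquial) → 2 (decimal)
Compute 2! = 2
2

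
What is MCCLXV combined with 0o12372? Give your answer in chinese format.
Convert MCCLXV (Roman numeral) → 1000 + 100 + 100 + 50 + 10 + 5 = 1265 (decimal)
Convert 0o12372 (octal) → 1×4096 + 2×512 + 3×64 + 7×8 + 2 = 5370 (decimal)
Compute 1265 + 5370 = 6635
Convert 6635 (decimal) → 6635 = 6×1000 + 6×100 + 3×10 + 5 → 六千六百三十五 (Chinese numeral)
六千六百三十五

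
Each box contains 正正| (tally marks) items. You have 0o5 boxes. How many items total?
Convert 正正| (tally marks) → 5 + 5 + 1 = 11 (decimal)
Convert 0o5 (octal) → 5 (decimal)
Compute 11 × 5 = 55
55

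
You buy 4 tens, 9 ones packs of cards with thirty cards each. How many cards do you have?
Convert thirty (English words) → 30 (decimal)
Convert 4 tens, 9 ones (place-value notation) → 4×10 + 9 = 49 (decimal)
Compute 30 × 49 = 1470
1470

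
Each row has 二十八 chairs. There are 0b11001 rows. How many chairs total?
Convert 二十八 (Chinese numeral) → 2×10 + 8 = 28 (decimal)
Convert 0b11001 (binary) → 16 + 8 + 1 = 25 (decimal)
Compute 28 × 25 = 700
700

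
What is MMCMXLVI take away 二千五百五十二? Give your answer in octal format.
Convert MMCMXLVI (Roman numeral) → 1000 + 1000 + 900 + 40 + 5 + 1 = 2946 (decimal)
Convert 二千五百五十二 (Chinese numeral) → 2×1000 + 5×100 + 5×10 + 2 = 2552 (decimal)
Compute 2946 - 2552 = 394
Convert 394 (decimal) → 394 = 6×64 + 1×8 + 2 → 0o612 (octal)
0o612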